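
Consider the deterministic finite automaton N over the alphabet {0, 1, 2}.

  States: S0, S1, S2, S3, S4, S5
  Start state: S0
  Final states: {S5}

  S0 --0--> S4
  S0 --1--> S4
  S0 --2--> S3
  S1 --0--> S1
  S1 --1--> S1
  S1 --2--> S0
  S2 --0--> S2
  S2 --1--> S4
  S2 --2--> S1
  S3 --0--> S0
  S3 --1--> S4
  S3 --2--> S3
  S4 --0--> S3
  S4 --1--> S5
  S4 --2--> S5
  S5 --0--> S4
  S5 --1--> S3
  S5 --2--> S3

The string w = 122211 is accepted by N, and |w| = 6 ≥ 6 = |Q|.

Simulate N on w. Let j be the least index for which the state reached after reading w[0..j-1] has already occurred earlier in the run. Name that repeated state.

Run of N on w = 1 2 2 2 1 1:
  step 0: S0  (start)
  step 1: S4  (read 1: S0→S4)
  step 2: S5  (read 2: S4→S5)
  step 3: S3  (read 2: S5→S3)
  step 4: S3  (read 2: S3→S3)   ← first repeat (S3 seen earlier)
  step 5: S4  (read 1: S3→S4)
  step 6: S5  (read 1: S4→S5)

The earliest repeat is at step j = 4: N is in S3, which it already visited at step i = 3.
With |Q| = 6, pigeonhole forces a state repeat no later than step 6; the substring read between the first and second visits to that state can be pumped.

S3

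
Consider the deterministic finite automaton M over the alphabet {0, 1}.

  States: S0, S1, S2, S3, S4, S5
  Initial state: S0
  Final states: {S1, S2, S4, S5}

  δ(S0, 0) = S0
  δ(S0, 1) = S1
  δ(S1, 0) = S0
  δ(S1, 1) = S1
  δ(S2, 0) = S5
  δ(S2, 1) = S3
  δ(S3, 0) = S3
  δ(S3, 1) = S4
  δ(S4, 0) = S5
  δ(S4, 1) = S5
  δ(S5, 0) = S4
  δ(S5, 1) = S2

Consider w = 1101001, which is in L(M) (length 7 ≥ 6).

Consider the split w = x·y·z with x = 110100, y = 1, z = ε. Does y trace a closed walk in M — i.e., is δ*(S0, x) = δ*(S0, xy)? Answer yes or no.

State sequence: S0 -1-> S1 -1-> S1 -0-> S0 -1-> S1 -0-> S0 -0-> S0 -1-> S1

After x (step 6): S0. After xy (step 7): S1.
They differ (S0 ≠ S1), so y is not a cycle from the state after x; this split is not the one the pumping-lemma construction produces, and pumping y need not keep the string in L(M).

no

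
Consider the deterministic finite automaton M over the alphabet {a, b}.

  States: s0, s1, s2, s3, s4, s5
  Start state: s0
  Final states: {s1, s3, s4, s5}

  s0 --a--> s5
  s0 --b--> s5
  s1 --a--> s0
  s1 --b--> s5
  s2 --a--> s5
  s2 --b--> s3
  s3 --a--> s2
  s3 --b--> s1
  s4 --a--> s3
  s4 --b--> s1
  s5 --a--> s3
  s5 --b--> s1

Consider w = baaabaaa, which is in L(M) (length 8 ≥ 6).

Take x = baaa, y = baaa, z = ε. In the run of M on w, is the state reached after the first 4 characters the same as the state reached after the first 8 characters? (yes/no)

no

State sequence: s0 -b-> s5 -a-> s3 -a-> s2 -a-> s5 -b-> s1 -a-> s0 -a-> s5 -a-> s3

After x (step 4): s5. After xy (step 8): s3.
They differ (s5 ≠ s3), so y is not a cycle from the state after x; this split is not the one the pumping-lemma construction produces, and pumping y need not keep the string in L(M).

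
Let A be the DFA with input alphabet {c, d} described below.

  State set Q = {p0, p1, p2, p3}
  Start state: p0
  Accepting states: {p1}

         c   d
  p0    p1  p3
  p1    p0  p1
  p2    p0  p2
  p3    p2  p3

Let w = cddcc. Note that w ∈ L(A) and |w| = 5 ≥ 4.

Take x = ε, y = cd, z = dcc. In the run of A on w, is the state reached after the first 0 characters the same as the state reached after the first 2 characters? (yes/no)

no

Run of A on the first 2 characters of w = c d:
  step 0: p0  (start)
  step 1: p1  (read c: p0→p1)
  step 2: p1  (read d: p1→p1)

After x (step 0): p0. After xy (step 2): p1.
They differ (p0 ≠ p1), so y is not a cycle from the state after x; this split is not the one the pumping-lemma construction produces, and pumping y need not keep the string in L(A).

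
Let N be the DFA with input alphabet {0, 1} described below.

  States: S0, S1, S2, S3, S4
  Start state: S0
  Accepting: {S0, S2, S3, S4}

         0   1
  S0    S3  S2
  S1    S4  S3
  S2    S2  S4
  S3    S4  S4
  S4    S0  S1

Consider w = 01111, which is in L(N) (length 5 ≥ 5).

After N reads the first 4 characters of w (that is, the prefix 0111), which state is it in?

Run of N on the first 4 characters of w = 0 1 1 1:
  step 0: S0  (start)
  step 1: S3  (read 0: S0→S3)
  step 2: S4  (read 1: S3→S4)
  step 3: S1  (read 1: S4→S1)
  step 4: S3  (read 1: S1→S3)

After reading 4 characters, N is in state S3.

S3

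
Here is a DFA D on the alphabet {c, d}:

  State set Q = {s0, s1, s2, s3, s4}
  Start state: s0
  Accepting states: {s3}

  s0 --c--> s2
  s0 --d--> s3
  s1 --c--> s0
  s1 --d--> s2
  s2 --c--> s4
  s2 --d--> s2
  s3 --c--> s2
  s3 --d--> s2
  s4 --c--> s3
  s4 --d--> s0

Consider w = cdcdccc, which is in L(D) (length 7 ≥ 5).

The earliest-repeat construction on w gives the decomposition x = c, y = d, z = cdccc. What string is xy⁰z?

xy⁰z = xz = c·cdccc = ccdccc.
Reading y = d takes D from s2 back to s2, so after x the machine is still in s2, and z then leads to the accepting state s3. Hence ccdccc ∈ L(D).

ccdccc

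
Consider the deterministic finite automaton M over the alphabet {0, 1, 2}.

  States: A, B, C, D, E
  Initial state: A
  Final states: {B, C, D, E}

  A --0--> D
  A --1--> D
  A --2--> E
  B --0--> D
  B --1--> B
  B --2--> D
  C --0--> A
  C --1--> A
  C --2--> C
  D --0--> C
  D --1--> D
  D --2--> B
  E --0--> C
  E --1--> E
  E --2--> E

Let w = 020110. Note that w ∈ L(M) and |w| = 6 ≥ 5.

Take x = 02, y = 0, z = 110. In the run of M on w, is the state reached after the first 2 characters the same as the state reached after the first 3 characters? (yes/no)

Run of M on the first 3 characters of w = 0 2 0:
  step 0: A  (start)
  step 1: D  (read 0: A→D)
  step 2: B  (read 2: D→B)
  step 3: D  (read 0: B→D)

After x (step 2): B. After xy (step 3): D.
They differ (B ≠ D), so y is not a cycle from the state after x; this split is not the one the pumping-lemma construction produces, and pumping y need not keep the string in L(M).

no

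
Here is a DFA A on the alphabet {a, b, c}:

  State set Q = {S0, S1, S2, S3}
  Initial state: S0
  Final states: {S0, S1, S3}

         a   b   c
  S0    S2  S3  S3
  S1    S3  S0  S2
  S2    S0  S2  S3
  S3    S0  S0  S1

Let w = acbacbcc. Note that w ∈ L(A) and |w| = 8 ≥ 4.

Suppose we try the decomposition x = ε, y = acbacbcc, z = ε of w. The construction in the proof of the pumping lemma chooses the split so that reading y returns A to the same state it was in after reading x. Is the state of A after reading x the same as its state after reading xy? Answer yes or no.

Run of A on the first 8 characters of w = a c b a c b c c:
  step 0: S0  (start)
  step 1: S2  (read a: S0→S2)
  step 2: S3  (read c: S2→S3)
  step 3: S0  (read b: S3→S0)
  step 4: S2  (read a: S0→S2)
  step 5: S3  (read c: S2→S3)
  step 6: S0  (read b: S3→S0)
  step 7: S3  (read c: S0→S3)
  step 8: S1  (read c: S3→S1)

After x (step 0): S0. After xy (step 8): S1.
They differ (S0 ≠ S1), so y is not a cycle from the state after x; this split is not the one the pumping-lemma construction produces, and pumping y need not keep the string in L(A).

no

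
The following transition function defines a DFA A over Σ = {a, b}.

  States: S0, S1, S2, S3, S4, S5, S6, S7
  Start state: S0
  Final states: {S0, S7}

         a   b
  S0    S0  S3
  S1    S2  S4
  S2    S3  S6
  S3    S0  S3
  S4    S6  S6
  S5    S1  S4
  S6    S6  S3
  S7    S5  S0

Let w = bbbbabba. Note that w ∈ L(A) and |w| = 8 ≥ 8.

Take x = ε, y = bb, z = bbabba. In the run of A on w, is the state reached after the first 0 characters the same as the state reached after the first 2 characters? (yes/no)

no

State sequence: S0 -b-> S3 -b-> S3

After x (step 0): S0. After xy (step 2): S3.
They differ (S0 ≠ S3), so y is not a cycle from the state after x; this split is not the one the pumping-lemma construction produces, and pumping y need not keep the string in L(A).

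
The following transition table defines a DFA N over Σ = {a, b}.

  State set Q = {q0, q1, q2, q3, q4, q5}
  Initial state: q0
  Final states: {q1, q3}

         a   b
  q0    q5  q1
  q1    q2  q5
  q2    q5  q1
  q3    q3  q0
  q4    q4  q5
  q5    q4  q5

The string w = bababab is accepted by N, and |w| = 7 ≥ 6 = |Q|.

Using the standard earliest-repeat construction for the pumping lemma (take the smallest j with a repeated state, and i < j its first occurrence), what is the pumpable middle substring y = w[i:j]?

ab

State sequence: q0 -b-> q1 -a-> q2 -b-> q1 -a-> q2 -b-> q1 -a-> q2 -b-> q1
First repeat at step 3: q1 was already visited.

So i = 1, j = 3, giving x = w[0:1] = b, y = w[1:3] = ab, z = w[3:7] = abab.
Check: |xy| = 3 ≤ 6 and |y| = 2 ≥ 1. Reading y takes N from q1 back to q1, so every xyⁱz is accepted.
The DFA has 6 states, so the proof of the pumping lemma guarantees a repeated state among the first 6+1 visited; the segment between the two visits is the pumpable y.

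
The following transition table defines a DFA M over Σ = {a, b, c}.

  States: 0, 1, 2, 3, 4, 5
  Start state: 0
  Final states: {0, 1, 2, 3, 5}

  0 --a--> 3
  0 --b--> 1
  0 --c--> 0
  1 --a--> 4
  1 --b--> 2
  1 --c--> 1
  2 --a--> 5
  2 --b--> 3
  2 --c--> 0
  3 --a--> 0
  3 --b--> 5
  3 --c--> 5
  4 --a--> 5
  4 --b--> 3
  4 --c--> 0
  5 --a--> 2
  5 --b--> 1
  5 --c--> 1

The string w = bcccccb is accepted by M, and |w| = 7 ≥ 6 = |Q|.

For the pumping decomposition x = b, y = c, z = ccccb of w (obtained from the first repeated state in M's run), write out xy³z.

xy^3z = b·c·c·c·ccccb = bcccccccb.
Reading y = c takes M from 1 back to 1, so after x·y·y·y the machine is still in 1, and z then leads to the accepting state 2. Hence bcccccccb ∈ L(M).

bcccccccb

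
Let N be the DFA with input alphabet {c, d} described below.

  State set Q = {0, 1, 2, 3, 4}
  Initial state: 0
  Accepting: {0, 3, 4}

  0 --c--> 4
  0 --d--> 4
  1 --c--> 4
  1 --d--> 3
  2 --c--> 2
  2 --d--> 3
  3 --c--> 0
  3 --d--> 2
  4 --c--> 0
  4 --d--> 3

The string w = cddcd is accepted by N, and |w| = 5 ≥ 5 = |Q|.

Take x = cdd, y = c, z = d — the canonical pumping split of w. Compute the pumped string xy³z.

xy^3z = cdd·c·c·c·d = cddcccd.
Reading y = c takes N from 2 back to 2, so after x·y·y·y the machine is still in 2, and z then leads to the accepting state 3. Hence cddcccd ∈ L(N).

cddcccd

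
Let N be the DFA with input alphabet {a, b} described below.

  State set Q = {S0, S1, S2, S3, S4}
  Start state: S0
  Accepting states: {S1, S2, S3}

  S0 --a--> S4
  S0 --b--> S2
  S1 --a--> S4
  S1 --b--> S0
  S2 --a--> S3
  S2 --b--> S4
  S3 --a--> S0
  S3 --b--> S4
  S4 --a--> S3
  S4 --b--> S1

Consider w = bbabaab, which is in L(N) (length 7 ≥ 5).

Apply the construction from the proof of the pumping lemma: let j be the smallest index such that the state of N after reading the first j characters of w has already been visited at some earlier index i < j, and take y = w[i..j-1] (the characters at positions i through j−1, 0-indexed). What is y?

Run of N on w = b b a b a a b:
  step 0: S0  (start)
  step 1: S2  (read b: S0→S2)
  step 2: S4  (read b: S2→S4)
  step 3: S3  (read a: S4→S3)
  step 4: S4  (read b: S3→S4)   ← first repeat (S4 seen earlier)
  step 5: S3  (read a: S4→S3)
  step 6: S0  (read a: S3→S0)
  step 7: S2  (read b: S0→S2)

So i = 2, j = 4, giving x = w[0:2] = bb, y = w[2:4] = ab, z = w[4:7] = aab.
Check: |xy| = 4 ≤ 5 and |y| = 2 ≥ 1. Reading y takes N from S4 back to S4, so every xyⁱz is accepted.

ab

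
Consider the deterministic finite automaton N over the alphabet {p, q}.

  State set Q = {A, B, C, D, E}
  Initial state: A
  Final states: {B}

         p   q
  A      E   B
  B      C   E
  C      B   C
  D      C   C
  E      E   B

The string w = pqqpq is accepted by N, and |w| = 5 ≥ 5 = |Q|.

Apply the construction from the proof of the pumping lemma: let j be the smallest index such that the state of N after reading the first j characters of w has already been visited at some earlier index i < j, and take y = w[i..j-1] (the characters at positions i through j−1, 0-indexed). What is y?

qq

State sequence: A -p-> E -q-> B -q-> E -p-> E -q-> B
First repeat at step 3: E was already visited.

So i = 1, j = 3, giving x = w[0:1] = p, y = w[1:3] = qq, z = w[3:5] = pq.
Check: |xy| = 3 ≤ 5 and |y| = 2 ≥ 1. Reading y takes N from E back to E, so every xyⁱz is accepted.
The DFA has 5 states, so the proof of the pumping lemma guarantees a repeated state among the first 5+1 visited; the segment between the two visits is the pumpable y.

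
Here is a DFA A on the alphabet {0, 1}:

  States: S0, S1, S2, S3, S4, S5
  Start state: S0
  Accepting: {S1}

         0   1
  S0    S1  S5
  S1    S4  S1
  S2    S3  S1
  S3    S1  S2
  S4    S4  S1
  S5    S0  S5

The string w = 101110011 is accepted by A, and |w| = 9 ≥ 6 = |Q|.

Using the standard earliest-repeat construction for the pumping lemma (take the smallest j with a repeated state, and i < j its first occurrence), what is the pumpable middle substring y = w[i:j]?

State sequence: S0 -1-> S5 -0-> S0 -1-> S5 -1-> S5 -1-> S5 -0-> S0 -0-> S1 -1-> S1 -1-> S1
First repeat at step 2: S0 was already visited.

So i = 0, j = 2, giving x = w[0:0] = ε, y = w[0:2] = 10, z = w[2:9] = 1110011.
Check: |xy| = 2 ≤ 6 and |y| = 2 ≥ 1. Reading y takes A from S0 back to S0, so every xyⁱz is accepted.

10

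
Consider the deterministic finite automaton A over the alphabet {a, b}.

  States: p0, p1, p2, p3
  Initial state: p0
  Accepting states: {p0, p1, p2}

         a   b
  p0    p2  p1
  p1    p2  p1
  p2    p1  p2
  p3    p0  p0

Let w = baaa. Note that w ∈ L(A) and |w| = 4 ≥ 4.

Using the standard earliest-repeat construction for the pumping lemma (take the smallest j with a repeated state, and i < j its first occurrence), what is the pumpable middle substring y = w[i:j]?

aa

State sequence: p0 -b-> p1 -a-> p2 -a-> p1 -a-> p2
First repeat at step 3: p1 was already visited.

So i = 1, j = 3, giving x = w[0:1] = b, y = w[1:3] = aa, z = w[3:4] = a.
Check: |xy| = 3 ≤ 4 and |y| = 2 ≥ 1. Reading y takes A from p1 back to p1, so every xyⁱz is accepted.
Since A has 4 states, any run of length ≥ 4 visits 4+1 states, so by pigeonhole some state repeats within the first 4 steps — that repeat gives the pumpable loop.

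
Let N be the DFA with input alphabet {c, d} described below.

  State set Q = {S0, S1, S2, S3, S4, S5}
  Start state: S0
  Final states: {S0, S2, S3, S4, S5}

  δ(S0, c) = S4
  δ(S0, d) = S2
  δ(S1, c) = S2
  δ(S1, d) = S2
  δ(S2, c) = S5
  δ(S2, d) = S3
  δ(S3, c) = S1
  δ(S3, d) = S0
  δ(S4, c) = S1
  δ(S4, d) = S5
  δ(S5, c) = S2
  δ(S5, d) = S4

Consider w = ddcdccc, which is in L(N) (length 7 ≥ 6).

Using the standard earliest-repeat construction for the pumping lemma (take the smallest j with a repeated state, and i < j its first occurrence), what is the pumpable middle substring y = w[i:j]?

dcd

State sequence: S0 -d-> S2 -d-> S3 -c-> S1 -d-> S2 -c-> S5 -c-> S2 -c-> S5
First repeat at step 4: S2 was already visited.

So i = 1, j = 4, giving x = w[0:1] = d, y = w[1:4] = dcd, z = w[4:7] = ccc.
Check: |xy| = 4 ≤ 6 and |y| = 3 ≥ 1. Reading y takes N from S2 back to S2, so every xyⁱz is accepted.
Pumping length from the standard proof: p = 6 (the number of states). The repeated state found above gives |xy| = j ≤ 6 and |y| = j − i ≥ 1.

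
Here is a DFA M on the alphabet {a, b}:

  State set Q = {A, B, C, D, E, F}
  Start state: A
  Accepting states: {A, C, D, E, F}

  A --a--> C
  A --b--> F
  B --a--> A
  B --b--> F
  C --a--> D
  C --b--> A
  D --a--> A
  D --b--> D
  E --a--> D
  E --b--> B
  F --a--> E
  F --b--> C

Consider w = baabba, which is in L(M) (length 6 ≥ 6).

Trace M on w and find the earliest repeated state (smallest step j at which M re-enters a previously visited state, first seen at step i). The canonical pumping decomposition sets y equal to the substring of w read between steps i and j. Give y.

b

State sequence: A -b-> F -a-> E -a-> D -b-> D -b-> D -a-> A
First repeat at step 4: D was already visited.

So i = 3, j = 4, giving x = w[0:3] = baa, y = w[3:4] = b, z = w[4:6] = ba.
Check: |xy| = 4 ≤ 6 and |y| = 1 ≥ 1. Reading y takes M from D back to D, so every xyⁱz is accepted.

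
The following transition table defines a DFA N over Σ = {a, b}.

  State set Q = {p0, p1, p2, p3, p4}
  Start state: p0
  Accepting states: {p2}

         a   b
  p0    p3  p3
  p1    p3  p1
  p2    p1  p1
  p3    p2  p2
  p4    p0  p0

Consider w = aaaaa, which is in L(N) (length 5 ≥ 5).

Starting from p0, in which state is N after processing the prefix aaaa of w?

p3

Run of N on the first 4 characters of w = a a a a:
  step 0: p0  (start)
  step 1: p3  (read a: p0→p3)
  step 2: p2  (read a: p3→p2)
  step 3: p1  (read a: p2→p1)
  step 4: p3  (read a: p1→p3)

After reading 4 characters, N is in state p3.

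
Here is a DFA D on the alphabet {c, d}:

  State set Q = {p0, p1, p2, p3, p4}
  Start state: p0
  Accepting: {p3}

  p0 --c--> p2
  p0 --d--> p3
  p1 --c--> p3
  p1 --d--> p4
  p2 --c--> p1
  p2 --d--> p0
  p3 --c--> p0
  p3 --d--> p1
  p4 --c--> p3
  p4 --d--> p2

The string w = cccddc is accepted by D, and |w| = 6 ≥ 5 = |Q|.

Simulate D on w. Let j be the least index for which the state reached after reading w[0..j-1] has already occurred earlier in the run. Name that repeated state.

State sequence: p0 -c-> p2 -c-> p1 -c-> p3 -d-> p1 -d-> p4 -c-> p3
First repeat at step 4: p1 was already visited.

The earliest repeat is at step j = 4: D is in p1, which it already visited at step i = 2.
The DFA has 5 states, so the proof of the pumping lemma guarantees a repeated state among the first 5+1 visited; the segment between the two visits is the pumpable y.

p1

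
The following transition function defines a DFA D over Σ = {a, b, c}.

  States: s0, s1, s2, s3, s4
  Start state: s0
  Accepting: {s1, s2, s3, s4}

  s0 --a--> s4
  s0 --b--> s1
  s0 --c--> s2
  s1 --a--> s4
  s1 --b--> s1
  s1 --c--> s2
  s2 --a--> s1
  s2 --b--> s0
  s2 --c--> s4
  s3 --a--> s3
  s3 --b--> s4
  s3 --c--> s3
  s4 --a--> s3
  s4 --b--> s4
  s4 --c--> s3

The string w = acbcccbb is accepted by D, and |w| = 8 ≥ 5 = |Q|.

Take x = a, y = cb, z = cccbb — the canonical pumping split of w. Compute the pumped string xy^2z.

xy^2z = a·cb·cb·cccbb = acbcbcccbb.
Reading y = cb takes D from s4 back to s4, so after x·y·y the machine is still in s4, and z then leads to the accepting state s4. Hence acbcbcccbb ∈ L(D).

acbcbcccbb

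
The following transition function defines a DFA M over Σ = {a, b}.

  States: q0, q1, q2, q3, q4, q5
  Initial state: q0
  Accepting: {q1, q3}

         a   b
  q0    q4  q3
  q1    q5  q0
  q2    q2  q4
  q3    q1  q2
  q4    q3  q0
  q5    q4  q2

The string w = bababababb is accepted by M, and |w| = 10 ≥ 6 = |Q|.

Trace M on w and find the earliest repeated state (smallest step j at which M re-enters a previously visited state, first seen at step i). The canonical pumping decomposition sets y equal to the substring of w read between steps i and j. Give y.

bab

Run of M on w = b a b a b a b a b b:
  step 0: q0  (start)
  step 1: q3  (read b: q0→q3)
  step 2: q1  (read a: q3→q1)
  step 3: q0  (read b: q1→q0)   ← first repeat (q0 seen earlier)
  step 4: q4  (read a: q0→q4)
  step 5: q0  (read b: q4→q0)
  step 6: q4  (read a: q0→q4)
  step 7: q0  (read b: q4→q0)
  step 8: q4  (read a: q0→q4)
  step 9: q0  (read b: q4→q0)
  step 10: q3  (read b: q0→q3)

So i = 0, j = 3, giving x = w[0:0] = ε, y = w[0:3] = bab, z = w[3:10] = abababb.
Check: |xy| = 3 ≤ 6 and |y| = 3 ≥ 1. Reading y takes M from q0 back to q0, so every xyⁱz is accepted.
Since M has 6 states, any run of length ≥ 6 visits 6+1 states, so by pigeonhole some state repeats within the first 6 steps — that repeat gives the pumpable loop.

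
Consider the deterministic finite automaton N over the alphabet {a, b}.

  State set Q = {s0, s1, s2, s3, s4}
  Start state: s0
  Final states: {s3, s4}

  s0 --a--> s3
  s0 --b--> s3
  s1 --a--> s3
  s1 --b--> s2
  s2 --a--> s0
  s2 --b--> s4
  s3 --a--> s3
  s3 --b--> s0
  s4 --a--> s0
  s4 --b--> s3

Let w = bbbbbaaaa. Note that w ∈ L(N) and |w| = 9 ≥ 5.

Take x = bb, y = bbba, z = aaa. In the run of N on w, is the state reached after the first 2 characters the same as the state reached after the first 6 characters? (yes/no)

State sequence: s0 -b-> s3 -b-> s0 -b-> s3 -b-> s0 -b-> s3 -a-> s3

After x (step 2): s0. After xy (step 6): s3.
They differ (s0 ≠ s3), so y is not a cycle from the state after x; this split is not the one the pumping-lemma construction produces, and pumping y need not keep the string in L(N).

no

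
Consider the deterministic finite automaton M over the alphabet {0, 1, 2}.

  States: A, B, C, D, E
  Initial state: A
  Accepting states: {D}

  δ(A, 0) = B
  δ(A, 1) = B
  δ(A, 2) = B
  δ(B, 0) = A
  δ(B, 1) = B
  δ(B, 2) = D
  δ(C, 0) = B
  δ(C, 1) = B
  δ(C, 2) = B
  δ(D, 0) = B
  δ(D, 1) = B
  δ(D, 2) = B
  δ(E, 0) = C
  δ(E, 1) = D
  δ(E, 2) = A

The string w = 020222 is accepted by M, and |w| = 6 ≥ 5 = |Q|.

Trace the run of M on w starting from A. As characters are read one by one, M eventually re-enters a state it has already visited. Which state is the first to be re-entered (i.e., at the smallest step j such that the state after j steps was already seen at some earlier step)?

B

State sequence: A -0-> B -2-> D -0-> B -2-> D -2-> B -2-> D
First repeat at step 3: B was already visited.

The earliest repeat is at step j = 3: M is in B, which it already visited at step i = 1.
Pumping length from the standard proof: p = 5 (the number of states). The repeated state found above gives |xy| = j ≤ 5 and |y| = j − i ≥ 1.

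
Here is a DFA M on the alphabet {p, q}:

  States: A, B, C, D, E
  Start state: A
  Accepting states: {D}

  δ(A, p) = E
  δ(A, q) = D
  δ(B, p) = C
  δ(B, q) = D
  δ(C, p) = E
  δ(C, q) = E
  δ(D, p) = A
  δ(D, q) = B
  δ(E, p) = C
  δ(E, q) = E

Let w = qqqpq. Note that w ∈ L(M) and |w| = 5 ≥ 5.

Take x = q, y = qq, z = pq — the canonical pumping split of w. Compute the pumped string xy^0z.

qpq

xy⁰z = xz = q·pq = qpq.
Reading y = qq takes M from D back to D, so after x the machine is still in D, and z then leads to the accepting state D. Hence qpq ∈ L(M).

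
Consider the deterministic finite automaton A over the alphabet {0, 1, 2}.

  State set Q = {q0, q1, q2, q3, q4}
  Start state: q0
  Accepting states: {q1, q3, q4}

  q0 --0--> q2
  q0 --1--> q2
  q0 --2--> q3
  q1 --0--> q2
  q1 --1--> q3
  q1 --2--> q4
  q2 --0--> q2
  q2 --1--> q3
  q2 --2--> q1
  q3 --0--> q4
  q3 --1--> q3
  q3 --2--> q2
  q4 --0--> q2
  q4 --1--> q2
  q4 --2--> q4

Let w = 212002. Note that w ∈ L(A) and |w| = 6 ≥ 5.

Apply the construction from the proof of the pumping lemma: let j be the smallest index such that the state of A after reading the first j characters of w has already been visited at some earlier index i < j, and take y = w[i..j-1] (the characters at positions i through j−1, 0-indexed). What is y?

1

Run of A on w = 2 1 2 0 0 2:
  step 0: q0  (start)
  step 1: q3  (read 2: q0→q3)
  step 2: q3  (read 1: q3→q3)   ← first repeat (q3 seen earlier)
  step 3: q2  (read 2: q3→q2)
  step 4: q2  (read 0: q2→q2)
  step 5: q2  (read 0: q2→q2)
  step 6: q1  (read 2: q2→q1)

So i = 1, j = 2, giving x = w[0:1] = 2, y = w[1:2] = 1, z = w[2:6] = 2002.
Check: |xy| = 2 ≤ 5 and |y| = 1 ≥ 1. Reading y takes A from q3 back to q3, so every xyⁱz is accepted.
With |Q| = 5, pigeonhole forces a state repeat no later than step 5; the substring read between the first and second visits to that state can be pumped.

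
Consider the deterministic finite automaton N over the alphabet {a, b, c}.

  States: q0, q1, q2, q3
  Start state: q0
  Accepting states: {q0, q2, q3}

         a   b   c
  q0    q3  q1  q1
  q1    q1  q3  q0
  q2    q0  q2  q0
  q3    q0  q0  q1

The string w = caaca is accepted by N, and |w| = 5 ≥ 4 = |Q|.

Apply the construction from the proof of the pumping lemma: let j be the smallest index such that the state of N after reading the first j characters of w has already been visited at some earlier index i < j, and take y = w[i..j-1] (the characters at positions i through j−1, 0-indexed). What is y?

State sequence: q0 -c-> q1 -a-> q1 -a-> q1 -c-> q0 -a-> q3
First repeat at step 2: q1 was already visited.

So i = 1, j = 2, giving x = w[0:1] = c, y = w[1:2] = a, z = w[2:5] = aca.
Check: |xy| = 2 ≤ 4 and |y| = 1 ≥ 1. Reading y takes N from q1 back to q1, so every xyⁱz is accepted.

a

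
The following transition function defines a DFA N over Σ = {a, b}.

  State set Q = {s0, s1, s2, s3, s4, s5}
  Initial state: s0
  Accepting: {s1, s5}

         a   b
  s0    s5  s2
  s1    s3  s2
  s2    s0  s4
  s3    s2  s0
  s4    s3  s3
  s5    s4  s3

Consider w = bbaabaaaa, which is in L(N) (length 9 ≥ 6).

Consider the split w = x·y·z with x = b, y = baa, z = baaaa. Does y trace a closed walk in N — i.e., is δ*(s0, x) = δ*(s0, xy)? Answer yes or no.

Run of N on the first 4 characters of w = b b a a:
  step 0: s0  (start)
  step 1: s2  (read b: s0→s2)
  step 2: s4  (read b: s2→s4)
  step 3: s3  (read a: s4→s3)
  step 4: s2  (read a: s3→s2)

After x (step 1): s2. After xy (step 4): s2.
They match, so y = baa drives N around a cycle from s2 back to itself; pumping y any number of times keeps N in s2 before reading z, and xyⁱz ∈ L(N) for every i ≥ 0.

yes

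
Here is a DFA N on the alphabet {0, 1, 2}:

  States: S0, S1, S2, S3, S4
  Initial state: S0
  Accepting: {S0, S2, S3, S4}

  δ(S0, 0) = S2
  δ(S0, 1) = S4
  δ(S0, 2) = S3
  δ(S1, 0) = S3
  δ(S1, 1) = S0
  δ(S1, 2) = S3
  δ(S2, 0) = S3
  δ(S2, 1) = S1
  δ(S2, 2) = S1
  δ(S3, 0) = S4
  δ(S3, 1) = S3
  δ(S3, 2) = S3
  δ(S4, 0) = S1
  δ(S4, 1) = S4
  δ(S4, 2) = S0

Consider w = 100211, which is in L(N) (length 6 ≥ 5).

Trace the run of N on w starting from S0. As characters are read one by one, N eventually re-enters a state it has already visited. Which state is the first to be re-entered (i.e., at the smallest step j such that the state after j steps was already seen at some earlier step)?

Run of N on w = 1 0 0 2 1 1:
  step 0: S0  (start)
  step 1: S4  (read 1: S0→S4)
  step 2: S1  (read 0: S4→S1)
  step 3: S3  (read 0: S1→S3)
  step 4: S3  (read 2: S3→S3)   ← first repeat (S3 seen earlier)
  step 5: S3  (read 1: S3→S3)
  step 6: S3  (read 1: S3→S3)

The earliest repeat is at step j = 4: N is in S3, which it already visited at step i = 3.
Since N has 5 states, any run of length ≥ 5 visits 5+1 states, so by pigeonhole some state repeats within the first 5 steps — that repeat gives the pumpable loop.

S3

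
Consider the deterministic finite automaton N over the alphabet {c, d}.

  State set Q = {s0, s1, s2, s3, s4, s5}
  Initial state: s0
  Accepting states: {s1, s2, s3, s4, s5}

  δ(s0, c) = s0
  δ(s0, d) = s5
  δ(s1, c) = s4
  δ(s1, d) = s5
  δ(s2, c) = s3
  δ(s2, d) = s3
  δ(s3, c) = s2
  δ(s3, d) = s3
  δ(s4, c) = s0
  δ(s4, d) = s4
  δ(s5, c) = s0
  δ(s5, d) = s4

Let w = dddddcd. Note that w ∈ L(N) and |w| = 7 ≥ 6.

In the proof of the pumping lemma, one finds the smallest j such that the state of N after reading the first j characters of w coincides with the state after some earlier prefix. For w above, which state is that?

Run of N on w = d d d d d c d:
  step 0: s0  (start)
  step 1: s5  (read d: s0→s5)
  step 2: s4  (read d: s5→s4)
  step 3: s4  (read d: s4→s4)   ← first repeat (s4 seen earlier)
  step 4: s4  (read d: s4→s4)
  step 5: s4  (read d: s4→s4)
  step 6: s0  (read c: s4→s0)
  step 7: s5  (read d: s0→s5)

The earliest repeat is at step j = 3: N is in s4, which it already visited at step i = 2.
The DFA has 6 states, so the proof of the pumping lemma guarantees a repeated state among the first 6+1 visited; the segment between the two visits is the pumpable y.

s4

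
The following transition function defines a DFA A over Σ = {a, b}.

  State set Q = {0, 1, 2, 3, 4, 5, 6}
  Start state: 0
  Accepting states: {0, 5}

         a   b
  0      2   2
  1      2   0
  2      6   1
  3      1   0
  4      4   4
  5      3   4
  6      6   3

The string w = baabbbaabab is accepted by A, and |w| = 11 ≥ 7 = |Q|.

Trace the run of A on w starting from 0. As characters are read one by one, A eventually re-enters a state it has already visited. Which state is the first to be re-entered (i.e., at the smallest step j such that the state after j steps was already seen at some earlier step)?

6

Run of A on w = b a a b b b a a b a b:
  step 0: 0  (start)
  step 1: 2  (read b: 0→2)
  step 2: 6  (read a: 2→6)
  step 3: 6  (read a: 6→6)   ← first repeat (6 seen earlier)
  step 4: 3  (read b: 6→3)
  step 5: 0  (read b: 3→0)
  step 6: 2  (read b: 0→2)
  step 7: 6  (read a: 2→6)
  step 8: 6  (read a: 6→6)
  step 9: 3  (read b: 6→3)
  step 10: 1  (read a: 3→1)
  step 11: 0  (read b: 1→0)

The earliest repeat is at step j = 3: A is in 6, which it already visited at step i = 2.
The DFA has 7 states, so the proof of the pumping lemma guarantees a repeated state among the first 7+1 visited; the segment between the two visits is the pumpable y.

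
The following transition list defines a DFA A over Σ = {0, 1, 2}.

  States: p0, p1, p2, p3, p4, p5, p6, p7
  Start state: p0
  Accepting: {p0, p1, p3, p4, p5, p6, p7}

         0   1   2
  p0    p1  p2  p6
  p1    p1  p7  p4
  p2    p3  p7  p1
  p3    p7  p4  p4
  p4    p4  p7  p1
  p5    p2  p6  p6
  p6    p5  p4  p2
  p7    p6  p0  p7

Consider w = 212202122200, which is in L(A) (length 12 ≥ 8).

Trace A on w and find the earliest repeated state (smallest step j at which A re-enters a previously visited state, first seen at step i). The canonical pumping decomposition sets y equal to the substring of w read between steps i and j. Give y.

22

Run of A on w = 2 1 2 2 0 2 1 2 2 2 0 0:
  step 0: p0  (start)
  step 1: p6  (read 2: p0→p6)
  step 2: p4  (read 1: p6→p4)
  step 3: p1  (read 2: p4→p1)
  step 4: p4  (read 2: p1→p4)   ← first repeat (p4 seen earlier)
  step 5: p4  (read 0: p4→p4)
  step 6: p1  (read 2: p4→p1)
  step 7: p7  (read 1: p1→p7)
  step 8: p7  (read 2: p7→p7)
  step 9: p7  (read 2: p7→p7)
  step 10: p7  (read 2: p7→p7)
  step 11: p6  (read 0: p7→p6)
  step 12: p5  (read 0: p6→p5)

So i = 2, j = 4, giving x = w[0:2] = 21, y = w[2:4] = 22, z = w[4:12] = 02122200.
Check: |xy| = 4 ≤ 8 and |y| = 2 ≥ 1. Reading y takes A from p4 back to p4, so every xyⁱz is accepted.
With |Q| = 8, pigeonhole forces a state repeat no later than step 8; the substring read between the first and second visits to that state can be pumped.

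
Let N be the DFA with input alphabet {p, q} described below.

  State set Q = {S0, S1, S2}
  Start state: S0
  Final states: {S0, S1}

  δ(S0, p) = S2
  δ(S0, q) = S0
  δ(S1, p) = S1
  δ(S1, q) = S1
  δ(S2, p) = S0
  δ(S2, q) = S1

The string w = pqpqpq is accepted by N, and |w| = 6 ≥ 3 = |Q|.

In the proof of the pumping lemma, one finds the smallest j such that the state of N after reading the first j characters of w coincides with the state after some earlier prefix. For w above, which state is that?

S1

Run of N on w = p q p q p q:
  step 0: S0  (start)
  step 1: S2  (read p: S0→S2)
  step 2: S1  (read q: S2→S1)
  step 3: S1  (read p: S1→S1)   ← first repeat (S1 seen earlier)
  step 4: S1  (read q: S1→S1)
  step 5: S1  (read p: S1→S1)
  step 6: S1  (read q: S1→S1)

The earliest repeat is at step j = 3: N is in S1, which it already visited at step i = 2.
With |Q| = 3, pigeonhole forces a state repeat no later than step 3; the substring read between the first and second visits to that state can be pumped.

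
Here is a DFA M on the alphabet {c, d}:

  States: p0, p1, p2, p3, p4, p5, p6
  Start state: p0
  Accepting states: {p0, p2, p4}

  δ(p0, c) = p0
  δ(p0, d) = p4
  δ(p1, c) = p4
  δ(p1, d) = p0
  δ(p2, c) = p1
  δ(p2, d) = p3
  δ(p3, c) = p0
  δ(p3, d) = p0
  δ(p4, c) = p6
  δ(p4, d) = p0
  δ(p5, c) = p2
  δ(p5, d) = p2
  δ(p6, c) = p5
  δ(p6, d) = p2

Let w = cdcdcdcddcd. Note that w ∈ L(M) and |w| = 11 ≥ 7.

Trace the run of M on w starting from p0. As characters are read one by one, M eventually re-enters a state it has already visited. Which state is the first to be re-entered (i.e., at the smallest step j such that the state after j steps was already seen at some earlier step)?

Run of M on w = c d c d c d c d d c d:
  step 0: p0  (start)
  step 1: p0  (read c: p0→p0)   ← first repeat (p0 seen earlier)
  step 2: p4  (read d: p0→p4)
  step 3: p6  (read c: p4→p6)
  step 4: p2  (read d: p6→p2)
  step 5: p1  (read c: p2→p1)
  step 6: p0  (read d: p1→p0)
  step 7: p0  (read c: p0→p0)
  step 8: p4  (read d: p0→p4)
  step 9: p0  (read d: p4→p0)
  step 10: p0  (read c: p0→p0)
  step 11: p4  (read d: p0→p4)

The earliest repeat is at step j = 1: M is in p0, which it already visited at step i = 0.
Since M has 7 states, any run of length ≥ 7 visits 7+1 states, so by pigeonhole some state repeats within the first 7 steps — that repeat gives the pumpable loop.

p0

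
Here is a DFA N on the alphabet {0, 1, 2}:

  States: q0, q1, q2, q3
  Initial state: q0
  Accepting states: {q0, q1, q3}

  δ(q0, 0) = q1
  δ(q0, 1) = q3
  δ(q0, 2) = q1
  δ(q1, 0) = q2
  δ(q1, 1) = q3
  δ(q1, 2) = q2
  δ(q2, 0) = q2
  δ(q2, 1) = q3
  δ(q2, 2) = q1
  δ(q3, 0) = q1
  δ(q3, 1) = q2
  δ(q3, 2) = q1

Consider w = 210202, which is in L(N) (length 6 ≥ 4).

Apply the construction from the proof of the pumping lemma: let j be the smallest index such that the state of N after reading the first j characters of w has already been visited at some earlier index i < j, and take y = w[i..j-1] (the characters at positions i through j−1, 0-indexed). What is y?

Run of N on w = 2 1 0 2 0 2:
  step 0: q0  (start)
  step 1: q1  (read 2: q0→q1)
  step 2: q3  (read 1: q1→q3)
  step 3: q1  (read 0: q3→q1)   ← first repeat (q1 seen earlier)
  step 4: q2  (read 2: q1→q2)
  step 5: q2  (read 0: q2→q2)
  step 6: q1  (read 2: q2→q1)

So i = 1, j = 3, giving x = w[0:1] = 2, y = w[1:3] = 10, z = w[3:6] = 202.
Check: |xy| = 3 ≤ 4 and |y| = 2 ≥ 1. Reading y takes N from q1 back to q1, so every xyⁱz is accepted.

10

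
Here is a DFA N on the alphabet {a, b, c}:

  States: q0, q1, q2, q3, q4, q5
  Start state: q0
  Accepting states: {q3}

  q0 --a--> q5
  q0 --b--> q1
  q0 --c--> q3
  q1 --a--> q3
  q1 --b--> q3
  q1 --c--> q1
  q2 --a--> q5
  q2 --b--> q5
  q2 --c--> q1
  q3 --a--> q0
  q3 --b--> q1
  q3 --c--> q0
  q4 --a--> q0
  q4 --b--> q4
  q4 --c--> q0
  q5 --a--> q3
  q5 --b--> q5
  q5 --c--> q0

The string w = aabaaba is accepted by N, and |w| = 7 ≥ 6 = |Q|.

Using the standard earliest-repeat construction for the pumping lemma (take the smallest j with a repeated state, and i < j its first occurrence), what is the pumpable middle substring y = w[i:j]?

ba

Run of N on w = a a b a a b a:
  step 0: q0  (start)
  step 1: q5  (read a: q0→q5)
  step 2: q3  (read a: q5→q3)
  step 3: q1  (read b: q3→q1)
  step 4: q3  (read a: q1→q3)   ← first repeat (q3 seen earlier)
  step 5: q0  (read a: q3→q0)
  step 6: q1  (read b: q0→q1)
  step 7: q3  (read a: q1→q3)

So i = 2, j = 4, giving x = w[0:2] = aa, y = w[2:4] = ba, z = w[4:7] = aba.
Check: |xy| = 4 ≤ 6 and |y| = 2 ≥ 1. Reading y takes N from q3 back to q3, so every xyⁱz is accepted.
The DFA has 6 states, so the proof of the pumping lemma guarantees a repeated state among the first 6+1 visited; the segment between the two visits is the pumpable y.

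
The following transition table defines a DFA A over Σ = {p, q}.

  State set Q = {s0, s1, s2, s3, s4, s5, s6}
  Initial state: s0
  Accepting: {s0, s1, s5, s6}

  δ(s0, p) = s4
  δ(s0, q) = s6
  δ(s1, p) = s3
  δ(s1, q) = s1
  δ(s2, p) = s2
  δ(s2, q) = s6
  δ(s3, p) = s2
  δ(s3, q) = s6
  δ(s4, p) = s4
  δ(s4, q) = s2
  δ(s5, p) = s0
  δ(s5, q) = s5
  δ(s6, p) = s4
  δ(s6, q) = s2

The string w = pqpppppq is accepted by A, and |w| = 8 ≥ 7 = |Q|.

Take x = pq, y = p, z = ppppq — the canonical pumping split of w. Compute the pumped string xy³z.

xy^3z = pq·p·p·p·ppppq = pqpppppppq.
Reading y = p takes A from s2 back to s2, so after x·y·y·y the machine is still in s2, and z then leads to the accepting state s6. Hence pqpppppppq ∈ L(A).

pqpppppppq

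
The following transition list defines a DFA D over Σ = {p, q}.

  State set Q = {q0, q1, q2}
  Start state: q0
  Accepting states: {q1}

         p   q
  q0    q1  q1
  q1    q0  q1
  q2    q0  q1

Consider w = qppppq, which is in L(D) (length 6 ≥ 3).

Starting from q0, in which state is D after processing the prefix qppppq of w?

q1

Run of D on the first 6 characters of w = q p p p p q:
  step 0: q0  (start)
  step 1: q1  (read q: q0→q1)
  step 2: q0  (read p: q1→q0)
  step 3: q1  (read p: q0→q1)
  step 4: q0  (read p: q1→q0)
  step 5: q1  (read p: q0→q1)
  step 6: q1  (read q: q1→q1)

After reading 6 characters, D is in state q1.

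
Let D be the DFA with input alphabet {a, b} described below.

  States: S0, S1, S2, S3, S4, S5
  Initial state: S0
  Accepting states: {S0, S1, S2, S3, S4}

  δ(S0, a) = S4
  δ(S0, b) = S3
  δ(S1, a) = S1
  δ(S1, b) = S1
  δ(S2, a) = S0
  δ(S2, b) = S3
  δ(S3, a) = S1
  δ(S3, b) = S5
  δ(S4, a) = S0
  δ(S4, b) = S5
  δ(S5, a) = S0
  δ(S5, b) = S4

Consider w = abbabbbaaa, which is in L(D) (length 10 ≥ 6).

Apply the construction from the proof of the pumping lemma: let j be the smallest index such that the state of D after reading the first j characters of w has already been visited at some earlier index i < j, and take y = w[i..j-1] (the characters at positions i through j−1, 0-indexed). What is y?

Run of D on w = a b b a b b b a a a:
  step 0: S0  (start)
  step 1: S4  (read a: S0→S4)
  step 2: S5  (read b: S4→S5)
  step 3: S4  (read b: S5→S4)   ← first repeat (S4 seen earlier)
  step 4: S0  (read a: S4→S0)
  step 5: S3  (read b: S0→S3)
  step 6: S5  (read b: S3→S5)
  step 7: S4  (read b: S5→S4)
  step 8: S0  (read a: S4→S0)
  step 9: S4  (read a: S0→S4)
  step 10: S0  (read a: S4→S0)

So i = 1, j = 3, giving x = w[0:1] = a, y = w[1:3] = bb, z = w[3:10] = abbbaaa.
Check: |xy| = 3 ≤ 6 and |y| = 2 ≥ 1. Reading y takes D from S4 back to S4, so every xyⁱz is accepted.

bb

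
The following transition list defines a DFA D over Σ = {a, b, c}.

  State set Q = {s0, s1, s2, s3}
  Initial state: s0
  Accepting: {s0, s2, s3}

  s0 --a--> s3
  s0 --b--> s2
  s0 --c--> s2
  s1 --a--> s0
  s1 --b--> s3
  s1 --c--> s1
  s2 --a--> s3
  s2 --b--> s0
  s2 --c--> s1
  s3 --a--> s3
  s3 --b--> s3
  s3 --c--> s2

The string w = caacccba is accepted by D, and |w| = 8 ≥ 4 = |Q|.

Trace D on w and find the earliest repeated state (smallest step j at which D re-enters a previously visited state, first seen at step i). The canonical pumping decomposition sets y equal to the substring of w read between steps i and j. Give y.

Run of D on w = c a a c c c b a:
  step 0: s0  (start)
  step 1: s2  (read c: s0→s2)
  step 2: s3  (read a: s2→s3)
  step 3: s3  (read a: s3→s3)   ← first repeat (s3 seen earlier)
  step 4: s2  (read c: s3→s2)
  step 5: s1  (read c: s2→s1)
  step 6: s1  (read c: s1→s1)
  step 7: s3  (read b: s1→s3)
  step 8: s3  (read a: s3→s3)

So i = 2, j = 3, giving x = w[0:2] = ca, y = w[2:3] = a, z = w[3:8] = cccba.
Check: |xy| = 3 ≤ 4 and |y| = 1 ≥ 1. Reading y takes D from s3 back to s3, so every xyⁱz is accepted.

a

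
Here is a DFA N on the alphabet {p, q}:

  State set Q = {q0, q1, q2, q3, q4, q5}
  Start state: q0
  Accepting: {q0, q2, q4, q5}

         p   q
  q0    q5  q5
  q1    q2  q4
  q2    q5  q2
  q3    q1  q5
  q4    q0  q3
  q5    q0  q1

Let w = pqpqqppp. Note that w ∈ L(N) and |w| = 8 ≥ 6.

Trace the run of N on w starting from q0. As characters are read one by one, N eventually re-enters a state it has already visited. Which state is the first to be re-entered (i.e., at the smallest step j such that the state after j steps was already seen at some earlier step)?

State sequence: q0 -p-> q5 -q-> q1 -p-> q2 -q-> q2 -q-> q2 -p-> q5 -p-> q0 -p-> q5
First repeat at step 4: q2 was already visited.

The earliest repeat is at step j = 4: N is in q2, which it already visited at step i = 3.

q2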